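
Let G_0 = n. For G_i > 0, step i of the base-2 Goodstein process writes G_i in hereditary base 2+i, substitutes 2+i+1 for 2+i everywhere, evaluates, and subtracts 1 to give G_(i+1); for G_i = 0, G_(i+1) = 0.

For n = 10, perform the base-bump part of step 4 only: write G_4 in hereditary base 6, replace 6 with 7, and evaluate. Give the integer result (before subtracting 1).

4215755

step 0: 10 = 2^(2 + 1) + 2; sub 3 for 2: 3^(3 + 1) + 3; = 84; G_1 = 84−1 = 83
step 1: 83 = 3^(3 + 1) + 2; sub 4 for 3: 4^(4 + 1) + 2; = 1026; G_2 = 1026−1 = 1025
step 2: 1025 = 4^(4 + 1) + 1; sub 5 for 4: 5^(5 + 1) + 1; = 15626; G_3 = 15626−1 = 15625
step 3: 15625 = 5^(5 + 1); sub 6 for 5: 6^(6 + 1); = 279936; G_4 = 279936−1 = 279935
step 4: 279935 = 5·6^6 + 5·6^5 + 5·6^4 + 5·6^3 + 5·6^2 + 5·6 + 5; sub 7 for 6: 5·7^7 + 5·7^5 + 5·7^4 + 5·7^3 + 5·7^2 + 5·7 + 5; = 4215755; G_5 = 4215755−1 = 4215754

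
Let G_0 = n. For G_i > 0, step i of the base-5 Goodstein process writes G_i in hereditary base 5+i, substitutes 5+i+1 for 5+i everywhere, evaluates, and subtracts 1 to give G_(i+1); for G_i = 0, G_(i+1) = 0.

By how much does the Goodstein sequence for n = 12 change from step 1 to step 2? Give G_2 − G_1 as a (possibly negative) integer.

1

[0] 12 ≡ 2·5 + 2 (base 5). Lift 6: 14. −1: 13.
[1] 13 ≡ 2·6 + 1 (base 6). Lift 7: 15. −1: 14.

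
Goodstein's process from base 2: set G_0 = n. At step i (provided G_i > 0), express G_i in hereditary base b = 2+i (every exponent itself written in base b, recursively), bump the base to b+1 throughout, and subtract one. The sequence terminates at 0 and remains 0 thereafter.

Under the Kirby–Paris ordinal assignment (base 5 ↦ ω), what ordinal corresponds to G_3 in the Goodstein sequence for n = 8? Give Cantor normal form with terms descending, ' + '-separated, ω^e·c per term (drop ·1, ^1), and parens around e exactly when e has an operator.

ω^ω·2 + ω^2·2 + ω·2

[0] 8 ≡ 2^(2 + 1) (base 2). Lift 3: 81. −1: 80.
[1] 80 ≡ 2·3^3 + 2·3^2 + 2·3 + 2 (base 3). Lift 4: 554. −1: 553.
[2] 553 ≡ 2·4^4 + 2·4^2 + 2·4 + 1 (base 4). Lift 5: 6311. −1: 6310.
[3] 6310 ≡ 2·5^5 + 2·5^2 + 2·5 (base 5). Lift 6: 93396. −1: 93395.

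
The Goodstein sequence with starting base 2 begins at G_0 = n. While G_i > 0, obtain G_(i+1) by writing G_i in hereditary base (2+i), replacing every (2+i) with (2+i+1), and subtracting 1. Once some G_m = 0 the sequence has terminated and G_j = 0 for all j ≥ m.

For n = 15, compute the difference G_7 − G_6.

3373455337

step 0: 15 = 2^(2 + 1) + 2^2 + 2 + 1; sub 3 for 2: 3^(3 + 1) + 3^3 + 3 + 1; = 112; G_1 = 112−1 = 111
step 1: 111 = 3^(3 + 1) + 3^3 + 3; sub 4 for 3: 4^(4 + 1) + 4^4 + 4; = 1284; G_2 = 1284−1 = 1283
step 2: 1283 = 4^(4 + 1) + 4^4 + 3; sub 5 for 4: 5^(5 + 1) + 5^5 + 3; = 18753; G_3 = 18753−1 = 18752
step 3: 18752 = 5^(5 + 1) + 5^5 + 2; sub 6 for 5: 6^(6 + 1) + 6^6 + 2; = 326594; G_4 = 326594−1 = 326593
step 4: 326593 = 6^(6 + 1) + 6^6 + 1; sub 7 for 6: 7^(7 + 1) + 7^7 + 1; = 6588345; G_5 = 6588345−1 = 6588344
step 5: 6588344 = 7^(7 + 1) + 7^7; sub 8 for 7: 8^(8 + 1) + 8^8; = 150994944; G_6 = 150994944−1 = 150994943
step 6: 150994943 = 8^(8 + 1) + 7·8^7 + 7·8^6 + 7·8^5 + 7·8^4 + 7·8^3 + 7·8^2 + 7·8 + 7; sub 9 for 8: 9^(9 + 1) + 7·9^7 + 7·9^6 + 7·9^5 + 7·9^4 + 7·9^3 + 7·9^2 + 7·9 + 7; = 3524450281; G_7 = 3524450281−1 = 3524450280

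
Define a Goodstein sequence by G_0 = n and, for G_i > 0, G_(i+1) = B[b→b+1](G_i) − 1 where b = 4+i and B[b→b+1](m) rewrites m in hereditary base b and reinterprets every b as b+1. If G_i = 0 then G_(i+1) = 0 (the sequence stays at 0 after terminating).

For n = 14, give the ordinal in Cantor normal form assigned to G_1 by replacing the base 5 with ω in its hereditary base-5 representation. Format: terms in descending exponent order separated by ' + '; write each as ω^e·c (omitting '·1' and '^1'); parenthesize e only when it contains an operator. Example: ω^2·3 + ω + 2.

G_0 = 14. HB_4(14) = 3·4 + 2. Bump = 17. G_1 = 16.
G_1 = 16. HB_5(16) = 3·5 + 1. Bump = 19. G_2 = 18.

ω·3 + 1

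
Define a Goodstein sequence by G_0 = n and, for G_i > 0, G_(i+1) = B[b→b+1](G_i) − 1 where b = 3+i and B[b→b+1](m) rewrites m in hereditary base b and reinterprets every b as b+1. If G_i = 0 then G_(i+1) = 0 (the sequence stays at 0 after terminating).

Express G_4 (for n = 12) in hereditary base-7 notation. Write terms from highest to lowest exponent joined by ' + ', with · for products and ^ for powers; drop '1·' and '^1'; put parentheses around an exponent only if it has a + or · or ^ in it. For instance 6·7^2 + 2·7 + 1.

G_0 = 12. HB_3(12) = 3^2 + 3. Bump = 20. G_1 = 19.
G_1 = 19. HB_4(19) = 4^2 + 3. Bump = 28. G_2 = 27.
G_2 = 27. HB_5(27) = 5^2 + 2. Bump = 38. G_3 = 37.
G_3 = 37. HB_6(37) = 6^2 + 1. Bump = 50. G_4 = 49.
G_4 = 49. HB_7(49) = 7^2. Bump = 64. G_5 = 63.

7^2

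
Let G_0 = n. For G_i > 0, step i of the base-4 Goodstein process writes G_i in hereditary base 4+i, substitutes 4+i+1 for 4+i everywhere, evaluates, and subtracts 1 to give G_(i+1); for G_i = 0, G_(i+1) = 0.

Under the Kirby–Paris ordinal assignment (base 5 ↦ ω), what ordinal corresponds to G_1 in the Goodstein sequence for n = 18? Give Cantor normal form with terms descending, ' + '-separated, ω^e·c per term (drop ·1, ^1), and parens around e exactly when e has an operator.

ω^2 + 1

step 0: 18 = 4^2 + 2; sub 5 for 4: 5^2 + 2; = 27; G_1 = 27−1 = 26
step 1: 26 = 5^2 + 1; sub 6 for 5: 6^2 + 1; = 37; G_2 = 37−1 = 36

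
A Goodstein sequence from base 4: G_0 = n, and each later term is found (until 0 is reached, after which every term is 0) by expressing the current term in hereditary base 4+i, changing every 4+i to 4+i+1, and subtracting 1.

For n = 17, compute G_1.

step 0: 17 = 4^2 + 1; sub 5 for 4: 5^2 + 1; = 26; G_1 = 26−1 = 25
step 1: 25 = 5^2; sub 6 for 5: 6^2; = 36; G_2 = 36−1 = 35

25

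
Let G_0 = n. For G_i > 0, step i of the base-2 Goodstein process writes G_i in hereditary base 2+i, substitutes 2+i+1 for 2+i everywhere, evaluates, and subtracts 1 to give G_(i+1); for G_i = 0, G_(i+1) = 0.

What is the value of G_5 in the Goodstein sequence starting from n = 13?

[0] 13 ≡ 2^(2 + 1) + 2^2 + 1 (base 2). Lift 3: 109. −1: 108.
[1] 108 ≡ 3^(3 + 1) + 3^3 (base 3). Lift 4: 1280. −1: 1279.
[2] 1279 ≡ 4^(4 + 1) + 3·4^3 + 3·4^2 + 3·4 + 3 (base 4). Lift 5: 16093. −1: 16092.
[3] 16092 ≡ 5^(5 + 1) + 3·5^3 + 3·5^2 + 3·5 + 2 (base 5). Lift 6: 280712. −1: 280711.
[4] 280711 ≡ 6^(6 + 1) + 3·6^3 + 3·6^2 + 3·6 + 1 (base 6). Lift 7: 5765999. −1: 5765998.
[5] 5765998 ≡ 7^(7 + 1) + 3·7^3 + 3·7^2 + 3·7 (base 7). Lift 8: 134219480. −1: 134219479.

5765998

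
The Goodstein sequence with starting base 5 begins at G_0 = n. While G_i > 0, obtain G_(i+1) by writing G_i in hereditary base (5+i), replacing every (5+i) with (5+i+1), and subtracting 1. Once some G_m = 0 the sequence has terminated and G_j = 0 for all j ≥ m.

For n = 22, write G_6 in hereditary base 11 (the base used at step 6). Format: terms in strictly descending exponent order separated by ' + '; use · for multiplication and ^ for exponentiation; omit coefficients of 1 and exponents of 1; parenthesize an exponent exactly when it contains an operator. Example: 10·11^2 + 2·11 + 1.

22 —HB5→ 4·5 + 2 —bump→ 4·6 + 2 = 26 —(−1)→ 25
25 —HB6→ 4·6 + 1 —bump→ 4·7 + 1 = 29 —(−1)→ 28
28 —HB7→ 4·7 —bump→ 4·8 = 32 —(−1)→ 31
31 —HB8→ 3·8 + 7 —bump→ 3·9 + 7 = 34 —(−1)→ 33
33 —HB9→ 3·9 + 6 —bump→ 3·10 + 6 = 36 —(−1)→ 35
35 —HB10→ 3·10 + 5 —bump→ 3·11 + 5 = 38 —(−1)→ 37

3·11 + 4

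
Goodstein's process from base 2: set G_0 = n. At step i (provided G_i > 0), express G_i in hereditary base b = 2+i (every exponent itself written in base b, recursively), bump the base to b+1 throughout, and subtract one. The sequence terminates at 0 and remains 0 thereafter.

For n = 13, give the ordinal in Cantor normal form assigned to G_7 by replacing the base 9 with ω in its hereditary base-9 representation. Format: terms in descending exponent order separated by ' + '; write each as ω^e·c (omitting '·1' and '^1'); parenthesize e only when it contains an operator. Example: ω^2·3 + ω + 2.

ω^(ω + 1) + ω^3·3 + ω^2·3 + ω·2 + 6

G_0=13  [base 2] 2^(2 + 1) + 2^2 + 1  →[2↦3]→  3^(3 + 1) + 3^3 + 1 = 109  −1 ⇒ G_1=108
G_1=108  [base 3] 3^(3 + 1) + 3^3  →[3↦4]→  4^(4 + 1) + 4^4 = 1280  −1 ⇒ G_2=1279
G_2=1279  [base 4] 4^(4 + 1) + 3·4^3 + 3·4^2 + 3·4 + 3  →[4↦5]→  5^(5 + 1) + 3·5^3 + 3·5^2 + 3·5 + 3 = 16093  −1 ⇒ G_3=16092
G_3=16092  [base 5] 5^(5 + 1) + 3·5^3 + 3·5^2 + 3·5 + 2  →[5↦6]→  6^(6 + 1) + 3·6^3 + 3·6^2 + 3·6 + 2 = 280712  −1 ⇒ G_4=280711
G_4=280711  [base 6] 6^(6 + 1) + 3·6^3 + 3·6^2 + 3·6 + 1  →[6↦7]→  7^(7 + 1) + 3·7^3 + 3·7^2 + 3·7 + 1 = 5765999  −1 ⇒ G_5=5765998
G_5=5765998  [base 7] 7^(7 + 1) + 3·7^3 + 3·7^2 + 3·7  →[7↦8]→  8^(8 + 1) + 3·8^3 + 3·8^2 + 3·8 = 134219480  −1 ⇒ G_6=134219479
G_6=134219479  [base 8] 8^(8 + 1) + 3·8^3 + 3·8^2 + 2·8 + 7  →[8↦9]→  9^(9 + 1) + 3·9^3 + 3·9^2 + 2·9 + 7 = 3486786856  −1 ⇒ G_7=3486786855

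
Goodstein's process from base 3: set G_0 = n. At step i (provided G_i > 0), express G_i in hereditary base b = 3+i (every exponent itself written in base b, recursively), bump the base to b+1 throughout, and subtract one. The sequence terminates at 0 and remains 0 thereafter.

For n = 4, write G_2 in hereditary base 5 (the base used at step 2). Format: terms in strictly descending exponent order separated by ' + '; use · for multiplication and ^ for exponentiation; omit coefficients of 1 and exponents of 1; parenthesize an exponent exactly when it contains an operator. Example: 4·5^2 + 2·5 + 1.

4

G_0 = 4. HB_3(4) = 3 + 1. Bump = 5. G_1 = 4.
G_1 = 4. HB_4(4) = 4. Bump = 5. G_2 = 4.
G_2 = 4. HB_5(4) = 4. Bump = 4. G_3 = 3.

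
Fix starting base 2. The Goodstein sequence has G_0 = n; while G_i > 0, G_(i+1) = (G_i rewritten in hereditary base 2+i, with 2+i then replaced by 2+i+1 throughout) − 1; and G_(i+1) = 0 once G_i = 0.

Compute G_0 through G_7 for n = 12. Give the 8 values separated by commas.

12, 107, 1065, 15685, 280019, 5764910, 134217867, 3486784574

(0) 12|_2 = 2^(2 + 1) + 2^2 ↦ 3^(3 + 1) + 3^3|_3 = 108 ⇒ 107
(1) 107|_3 = 3^(3 + 1) + 2·3^2 + 2·3 + 2 ↦ 4^(4 + 1) + 2·4^2 + 2·4 + 2|_4 = 1066 ⇒ 1065
(2) 1065|_4 = 4^(4 + 1) + 2·4^2 + 2·4 + 1 ↦ 5^(5 + 1) + 2·5^2 + 2·5 + 1|_5 = 15686 ⇒ 15685
(3) 15685|_5 = 5^(5 + 1) + 2·5^2 + 2·5 ↦ 6^(6 + 1) + 2·6^2 + 2·6|_6 = 280020 ⇒ 280019
(4) 280019|_6 = 6^(6 + 1) + 2·6^2 + 6 + 5 ↦ 7^(7 + 1) + 2·7^2 + 7 + 5|_7 = 5764911 ⇒ 5764910
(5) 5764910|_7 = 7^(7 + 1) + 2·7^2 + 7 + 4 ↦ 8^(8 + 1) + 2·8^2 + 8 + 4|_8 = 134217868 ⇒ 134217867
(6) 134217867|_8 = 8^(8 + 1) + 2·8^2 + 8 + 3 ↦ 9^(9 + 1) + 2·9^2 + 9 + 3|_9 = 3486784575 ⇒ 3486784574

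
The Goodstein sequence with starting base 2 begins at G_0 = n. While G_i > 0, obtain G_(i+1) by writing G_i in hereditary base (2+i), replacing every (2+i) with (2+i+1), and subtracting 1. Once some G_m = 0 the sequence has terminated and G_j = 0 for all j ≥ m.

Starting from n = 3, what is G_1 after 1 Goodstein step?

3

i=0: 3 = 2 + 1 (b=2); 2→3: 3 + 1 = 4; 4−1 = 3
i=1: 3 = 3 (b=3); 3→4: 4 = 4; 4−1 = 3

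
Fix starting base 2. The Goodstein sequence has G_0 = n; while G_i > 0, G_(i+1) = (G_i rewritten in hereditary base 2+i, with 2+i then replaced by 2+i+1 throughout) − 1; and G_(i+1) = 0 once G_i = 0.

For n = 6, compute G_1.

[0] 6 ≡ 2^2 + 2 (base 2). Lift 3: 30. −1: 29.
[1] 29 ≡ 3^3 + 2 (base 3). Lift 4: 258. −1: 257.

29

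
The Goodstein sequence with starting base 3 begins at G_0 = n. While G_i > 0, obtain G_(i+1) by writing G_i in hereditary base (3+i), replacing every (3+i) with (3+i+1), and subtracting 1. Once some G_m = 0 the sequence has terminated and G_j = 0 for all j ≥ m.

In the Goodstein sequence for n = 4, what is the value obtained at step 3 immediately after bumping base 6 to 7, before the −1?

[0] 4 ≡ 3 + 1 (base 3). Lift 4: 5. −1: 4.
[1] 4 ≡ 4 (base 4). Lift 5: 5. −1: 4.
[2] 4 ≡ 4 (base 5). Lift 6: 4. −1: 3.
[3] 3 ≡ 3 (base 6). Lift 7: 3. −1: 2.

3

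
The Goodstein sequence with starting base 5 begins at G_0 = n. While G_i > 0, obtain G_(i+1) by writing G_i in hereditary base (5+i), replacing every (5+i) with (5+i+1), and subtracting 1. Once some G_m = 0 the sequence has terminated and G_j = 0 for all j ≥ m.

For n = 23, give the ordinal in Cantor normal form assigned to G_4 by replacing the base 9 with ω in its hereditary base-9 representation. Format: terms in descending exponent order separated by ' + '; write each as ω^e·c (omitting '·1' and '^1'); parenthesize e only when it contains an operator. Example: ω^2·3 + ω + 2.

ω·3 + 8

step 0: 23 = 4·5 + 3; sub 6 for 5: 4·6 + 3; = 27; G_1 = 27−1 = 26
step 1: 26 = 4·6 + 2; sub 7 for 6: 4·7 + 2; = 30; G_2 = 30−1 = 29
step 2: 29 = 4·7 + 1; sub 8 for 7: 4·8 + 1; = 33; G_3 = 33−1 = 32
step 3: 32 = 4·8; sub 9 for 8: 4·9; = 36; G_4 = 36−1 = 35
step 4: 35 = 3·9 + 8; sub 10 for 9: 3·10 + 8; = 38; G_5 = 38−1 = 37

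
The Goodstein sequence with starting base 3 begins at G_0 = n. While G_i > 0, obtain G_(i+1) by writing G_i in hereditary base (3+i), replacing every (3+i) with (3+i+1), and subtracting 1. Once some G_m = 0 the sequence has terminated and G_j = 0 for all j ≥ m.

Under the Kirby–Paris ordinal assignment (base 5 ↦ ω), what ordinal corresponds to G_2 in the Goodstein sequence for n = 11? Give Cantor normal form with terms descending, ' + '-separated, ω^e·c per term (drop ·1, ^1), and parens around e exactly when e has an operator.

i=0: 11 = 3^2 + 2 (b=3); 3→4: 4^2 + 2 = 18; 18−1 = 17
i=1: 17 = 4^2 + 1 (b=4); 4→5: 5^2 + 1 = 26; 26−1 = 25
i=2: 25 = 5^2 (b=5); 5→6: 6^2 = 36; 36−1 = 35

ω^2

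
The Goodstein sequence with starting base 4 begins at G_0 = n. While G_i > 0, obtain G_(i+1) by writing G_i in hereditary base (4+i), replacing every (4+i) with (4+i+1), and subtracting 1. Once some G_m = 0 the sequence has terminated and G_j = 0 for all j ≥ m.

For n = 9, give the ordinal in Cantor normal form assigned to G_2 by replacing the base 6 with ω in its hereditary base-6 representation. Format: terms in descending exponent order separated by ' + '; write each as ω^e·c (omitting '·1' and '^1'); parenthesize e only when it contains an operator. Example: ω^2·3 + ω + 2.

ω + 5

G_0=9  [base 4] 2·4 + 1  →[4↦5]→  2·5 + 1 = 11  −1 ⇒ G_1=10
G_1=10  [base 5] 2·5  →[5↦6]→  2·6 = 12  −1 ⇒ G_2=11
G_2=11  [base 6] 6 + 5  →[6↦7]→  7 + 5 = 12  −1 ⇒ G_3=11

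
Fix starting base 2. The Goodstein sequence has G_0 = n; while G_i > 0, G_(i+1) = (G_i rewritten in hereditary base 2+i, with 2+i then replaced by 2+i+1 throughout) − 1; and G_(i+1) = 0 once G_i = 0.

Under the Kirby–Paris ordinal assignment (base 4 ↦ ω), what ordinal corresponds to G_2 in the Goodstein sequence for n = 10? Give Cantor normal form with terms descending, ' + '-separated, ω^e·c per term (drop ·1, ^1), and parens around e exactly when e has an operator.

G_0 = 10. HB_2(10) = 2^(2 + 1) + 2. Bump = 84. G_1 = 83.
G_1 = 83. HB_3(83) = 3^(3 + 1) + 2. Bump = 1026. G_2 = 1025.
G_2 = 1025. HB_4(1025) = 4^(4 + 1) + 1. Bump = 15626. G_3 = 15625.

ω^(ω + 1) + 1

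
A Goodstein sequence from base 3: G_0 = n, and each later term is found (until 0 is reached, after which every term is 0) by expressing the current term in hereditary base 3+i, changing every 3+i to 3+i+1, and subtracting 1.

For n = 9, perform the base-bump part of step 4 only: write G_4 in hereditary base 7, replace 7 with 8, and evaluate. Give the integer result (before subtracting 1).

9 —HB3→ 3^2 —bump→ 4^2 = 16 —(−1)→ 15
15 —HB4→ 3·4 + 3 —bump→ 3·5 + 3 = 18 —(−1)→ 17
17 —HB5→ 3·5 + 2 —bump→ 3·6 + 2 = 20 —(−1)→ 19
19 —HB6→ 3·6 + 1 —bump→ 3·7 + 1 = 22 —(−1)→ 21
21 —HB7→ 3·7 —bump→ 3·8 = 24 —(−1)→ 23

24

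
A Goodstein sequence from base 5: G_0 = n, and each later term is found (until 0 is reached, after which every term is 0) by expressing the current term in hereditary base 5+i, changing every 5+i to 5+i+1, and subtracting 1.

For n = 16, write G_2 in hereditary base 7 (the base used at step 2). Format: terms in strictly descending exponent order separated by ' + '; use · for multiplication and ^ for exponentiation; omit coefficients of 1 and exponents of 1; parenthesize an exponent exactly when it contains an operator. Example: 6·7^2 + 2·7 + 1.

G_0 = 16. HB_5(16) = 3·5 + 1. Bump = 19. G_1 = 18.
G_1 = 18. HB_6(18) = 3·6. Bump = 21. G_2 = 20.
G_2 = 20. HB_7(20) = 2·7 + 6. Bump = 22. G_3 = 21.

2·7 + 6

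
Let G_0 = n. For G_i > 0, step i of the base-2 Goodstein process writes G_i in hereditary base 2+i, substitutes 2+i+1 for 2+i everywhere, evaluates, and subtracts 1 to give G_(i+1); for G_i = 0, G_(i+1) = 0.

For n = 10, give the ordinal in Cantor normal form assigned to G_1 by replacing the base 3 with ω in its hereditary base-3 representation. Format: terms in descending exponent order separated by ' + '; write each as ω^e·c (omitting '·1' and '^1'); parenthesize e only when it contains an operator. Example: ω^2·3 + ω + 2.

ω^(ω + 1) + 2

i=0: 10 = 2^(2 + 1) + 2 (b=2); 2→3: 3^(3 + 1) + 3 = 84; 84−1 = 83
i=1: 83 = 3^(3 + 1) + 2 (b=3); 3→4: 4^(4 + 1) + 2 = 1026; 1026−1 = 1025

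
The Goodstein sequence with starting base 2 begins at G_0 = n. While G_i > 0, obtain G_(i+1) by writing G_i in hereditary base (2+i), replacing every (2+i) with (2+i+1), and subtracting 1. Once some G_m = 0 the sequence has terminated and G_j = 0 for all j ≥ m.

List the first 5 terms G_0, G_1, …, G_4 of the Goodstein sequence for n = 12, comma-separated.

12, 107, 1065, 15685, 280019

base 2: 12 = 2^(2 + 1) + 2^2; at 3: 3^(3 + 1) + 3^3 = 108; next = 107
base 3: 107 = 3^(3 + 1) + 2·3^2 + 2·3 + 2; at 4: 4^(4 + 1) + 2·4^2 + 2·4 + 2 = 1066; next = 1065
base 4: 1065 = 4^(4 + 1) + 2·4^2 + 2·4 + 1; at 5: 5^(5 + 1) + 2·5^2 + 2·5 + 1 = 15686; next = 15685
base 5: 15685 = 5^(5 + 1) + 2·5^2 + 2·5; at 6: 6^(6 + 1) + 2·6^2 + 2·6 = 280020; next = 280019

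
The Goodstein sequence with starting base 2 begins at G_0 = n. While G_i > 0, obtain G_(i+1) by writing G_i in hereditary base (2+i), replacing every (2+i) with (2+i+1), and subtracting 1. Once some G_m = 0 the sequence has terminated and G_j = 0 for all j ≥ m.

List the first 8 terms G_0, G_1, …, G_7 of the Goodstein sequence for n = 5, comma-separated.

step 0: 5 = 2^2 + 1; sub 3 for 2: 3^3 + 1; = 28; G_1 = 28−1 = 27
step 1: 27 = 3^3; sub 4 for 3: 4^4; = 256; G_2 = 256−1 = 255
step 2: 255 = 3·4^3 + 3·4^2 + 3·4 + 3; sub 5 for 4: 3·5^3 + 3·5^2 + 3·5 + 3; = 468; G_3 = 468−1 = 467
step 3: 467 = 3·5^3 + 3·5^2 + 3·5 + 2; sub 6 for 5: 3·6^3 + 3·6^2 + 3·6 + 2; = 776; G_4 = 776−1 = 775
step 4: 775 = 3·6^3 + 3·6^2 + 3·6 + 1; sub 7 for 6: 3·7^3 + 3·7^2 + 3·7 + 1; = 1198; G_5 = 1198−1 = 1197
step 5: 1197 = 3·7^3 + 3·7^2 + 3·7; sub 8 for 7: 3·8^3 + 3·8^2 + 3·8; = 1752; G_6 = 1752−1 = 1751
step 6: 1751 = 3·8^3 + 3·8^2 + 2·8 + 7; sub 9 for 8: 3·9^3 + 3·9^2 + 2·9 + 7; = 2455; G_7 = 2455−1 = 2454

5, 27, 255, 467, 775, 1197, 1751, 2454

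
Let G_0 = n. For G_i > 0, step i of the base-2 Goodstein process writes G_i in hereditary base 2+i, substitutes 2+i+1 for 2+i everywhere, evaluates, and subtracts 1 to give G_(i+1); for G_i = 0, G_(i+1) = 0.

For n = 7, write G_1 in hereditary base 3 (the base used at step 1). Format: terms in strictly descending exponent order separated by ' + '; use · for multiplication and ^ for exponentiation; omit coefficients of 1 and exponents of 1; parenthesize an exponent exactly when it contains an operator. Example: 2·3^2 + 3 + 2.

base 2: 7 = 2^2 + 2 + 1; at 3: 3^3 + 3 + 1 = 31; next = 30
base 3: 30 = 3^3 + 3; at 4: 4^4 + 4 = 260; next = 259

3^3 + 3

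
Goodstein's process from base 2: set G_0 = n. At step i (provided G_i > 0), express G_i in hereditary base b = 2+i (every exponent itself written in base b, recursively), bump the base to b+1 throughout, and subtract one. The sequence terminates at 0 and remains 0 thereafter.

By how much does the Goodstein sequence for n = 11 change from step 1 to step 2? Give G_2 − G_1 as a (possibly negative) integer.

i=0: 11 = 2^(2 + 1) + 2 + 1 (b=2); 2→3: 3^(3 + 1) + 3 + 1 = 85; 85−1 = 84
i=1: 84 = 3^(3 + 1) + 3 (b=3); 3→4: 4^(4 + 1) + 4 = 1028; 1028−1 = 1027

943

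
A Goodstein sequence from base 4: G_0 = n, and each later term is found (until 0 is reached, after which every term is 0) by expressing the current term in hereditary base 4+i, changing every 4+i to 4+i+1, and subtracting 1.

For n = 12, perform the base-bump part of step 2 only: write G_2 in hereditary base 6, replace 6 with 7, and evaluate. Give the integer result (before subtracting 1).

G_0 = 12. HB_4(12) = 3·4. Bump = 15. G_1 = 14.
G_1 = 14. HB_5(14) = 2·5 + 4. Bump = 16. G_2 = 15.
G_2 = 15. HB_6(15) = 2·6 + 3. Bump = 17. G_3 = 16.

17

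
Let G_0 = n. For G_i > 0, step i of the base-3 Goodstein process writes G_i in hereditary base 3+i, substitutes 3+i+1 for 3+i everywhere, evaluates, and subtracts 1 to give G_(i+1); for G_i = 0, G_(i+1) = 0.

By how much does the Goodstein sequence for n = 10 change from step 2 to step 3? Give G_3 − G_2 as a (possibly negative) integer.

3

i=0: 10 = 3^2 + 1 (b=3); 3→4: 4^2 + 1 = 17; 17−1 = 16
i=1: 16 = 4^2 (b=4); 4→5: 5^2 = 25; 25−1 = 24
i=2: 24 = 4·5 + 4 (b=5); 5→6: 4·6 + 4 = 28; 28−1 = 27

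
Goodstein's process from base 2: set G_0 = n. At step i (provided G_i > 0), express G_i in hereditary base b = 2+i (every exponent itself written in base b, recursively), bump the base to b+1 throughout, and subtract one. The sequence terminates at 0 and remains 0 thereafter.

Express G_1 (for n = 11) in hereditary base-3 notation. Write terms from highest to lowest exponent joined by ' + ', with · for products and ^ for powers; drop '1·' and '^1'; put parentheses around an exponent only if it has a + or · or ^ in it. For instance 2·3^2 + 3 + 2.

3^(3 + 1) + 3

[0] 11 ≡ 2^(2 + 1) + 2 + 1 (base 2). Lift 3: 85. −1: 84.
[1] 84 ≡ 3^(3 + 1) + 3 (base 3). Lift 4: 1028. −1: 1027.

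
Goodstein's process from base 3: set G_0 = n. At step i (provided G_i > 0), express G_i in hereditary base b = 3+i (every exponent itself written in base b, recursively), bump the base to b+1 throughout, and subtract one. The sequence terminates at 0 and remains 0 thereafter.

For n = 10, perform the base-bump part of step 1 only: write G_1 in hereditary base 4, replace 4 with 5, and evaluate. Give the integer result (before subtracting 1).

G_0 = 10. HB_3(10) = 3^2 + 1. Bump = 17. G_1 = 16.
G_1 = 16. HB_4(16) = 4^2. Bump = 25. G_2 = 24.

25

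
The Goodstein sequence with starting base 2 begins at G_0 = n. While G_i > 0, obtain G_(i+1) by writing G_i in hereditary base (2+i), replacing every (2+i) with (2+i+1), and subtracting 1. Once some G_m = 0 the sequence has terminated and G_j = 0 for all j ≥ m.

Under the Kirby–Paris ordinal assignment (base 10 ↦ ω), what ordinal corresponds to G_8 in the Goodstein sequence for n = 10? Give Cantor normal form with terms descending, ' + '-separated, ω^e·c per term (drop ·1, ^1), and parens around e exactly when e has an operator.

ω^ω·5 + ω^5·5 + ω^4·5 + ω^3·5 + ω^2·5 + ω·5 + 1

step 0: 10 = 2^(2 + 1) + 2; sub 3 for 2: 3^(3 + 1) + 3; = 84; G_1 = 84−1 = 83
step 1: 83 = 3^(3 + 1) + 2; sub 4 for 3: 4^(4 + 1) + 2; = 1026; G_2 = 1026−1 = 1025
step 2: 1025 = 4^(4 + 1) + 1; sub 5 for 4: 5^(5 + 1) + 1; = 15626; G_3 = 15626−1 = 15625
step 3: 15625 = 5^(5 + 1); sub 6 for 5: 6^(6 + 1); = 279936; G_4 = 279936−1 = 279935
step 4: 279935 = 5·6^6 + 5·6^5 + 5·6^4 + 5·6^3 + 5·6^2 + 5·6 + 5; sub 7 for 6: 5·7^7 + 5·7^5 + 5·7^4 + 5·7^3 + 5·7^2 + 5·7 + 5; = 4215755; G_5 = 4215755−1 = 4215754
step 5: 4215754 = 5·7^7 + 5·7^5 + 5·7^4 + 5·7^3 + 5·7^2 + 5·7 + 4; sub 8 for 7: 5·8^8 + 5·8^5 + 5·8^4 + 5·8^3 + 5·8^2 + 5·8 + 4; = 84073324; G_6 = 84073324−1 = 84073323
step 6: 84073323 = 5·8^8 + 5·8^5 + 5·8^4 + 5·8^3 + 5·8^2 + 5·8 + 3; sub 9 for 8: 5·9^9 + 5·9^5 + 5·9^4 + 5·9^3 + 5·9^2 + 5·9 + 3; = 1937434593; G_7 = 1937434593−1 = 1937434592
step 7: 1937434592 = 5·9^9 + 5·9^5 + 5·9^4 + 5·9^3 + 5·9^2 + 5·9 + 2; sub 10 for 9: 5·10^10 + 5·10^5 + 5·10^4 + 5·10^3 + 5·10^2 + 5·10 + 2; = 50000555552; G_8 = 50000555552−1 = 50000555551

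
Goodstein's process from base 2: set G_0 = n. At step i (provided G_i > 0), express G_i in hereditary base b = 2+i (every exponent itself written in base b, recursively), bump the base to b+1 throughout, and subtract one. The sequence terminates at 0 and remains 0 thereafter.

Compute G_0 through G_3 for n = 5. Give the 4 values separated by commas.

G_0=5  [base 2] 2^2 + 1  →[2↦3]→  3^3 + 1 = 28  −1 ⇒ G_1=27
G_1=27  [base 3] 3^3  →[3↦4]→  4^4 = 256  −1 ⇒ G_2=255
G_2=255  [base 4] 3·4^3 + 3·4^2 + 3·4 + 3  →[4↦5]→  3·5^3 + 3·5^2 + 3·5 + 3 = 468  −1 ⇒ G_3=467

5, 27, 255, 467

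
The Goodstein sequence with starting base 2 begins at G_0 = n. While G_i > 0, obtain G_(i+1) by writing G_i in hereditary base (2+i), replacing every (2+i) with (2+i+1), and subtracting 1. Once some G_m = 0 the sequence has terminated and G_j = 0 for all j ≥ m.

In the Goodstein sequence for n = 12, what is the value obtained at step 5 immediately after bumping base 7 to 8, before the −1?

134217868

12 —HB2→ 2^(2 + 1) + 2^2 —bump→ 3^(3 + 1) + 3^3 = 108 —(−1)→ 107
107 —HB3→ 3^(3 + 1) + 2·3^2 + 2·3 + 2 —bump→ 4^(4 + 1) + 2·4^2 + 2·4 + 2 = 1066 —(−1)→ 1065
1065 —HB4→ 4^(4 + 1) + 2·4^2 + 2·4 + 1 —bump→ 5^(5 + 1) + 2·5^2 + 2·5 + 1 = 15686 —(−1)→ 15685
15685 —HB5→ 5^(5 + 1) + 2·5^2 + 2·5 —bump→ 6^(6 + 1) + 2·6^2 + 2·6 = 280020 —(−1)→ 280019
280019 —HB6→ 6^(6 + 1) + 2·6^2 + 6 + 5 —bump→ 7^(7 + 1) + 2·7^2 + 7 + 5 = 5764911 —(−1)→ 5764910
5764910 —HB7→ 7^(7 + 1) + 2·7^2 + 7 + 4 —bump→ 8^(8 + 1) + 2·8^2 + 8 + 4 = 134217868 —(−1)→ 134217867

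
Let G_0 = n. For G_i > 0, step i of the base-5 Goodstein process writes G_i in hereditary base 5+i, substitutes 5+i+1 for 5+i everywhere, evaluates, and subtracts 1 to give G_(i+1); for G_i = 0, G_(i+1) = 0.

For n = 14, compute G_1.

base 5: 14 = 2·5 + 4; at 6: 2·6 + 4 = 16; next = 15
base 6: 15 = 2·6 + 3; at 7: 2·7 + 3 = 17; next = 16

15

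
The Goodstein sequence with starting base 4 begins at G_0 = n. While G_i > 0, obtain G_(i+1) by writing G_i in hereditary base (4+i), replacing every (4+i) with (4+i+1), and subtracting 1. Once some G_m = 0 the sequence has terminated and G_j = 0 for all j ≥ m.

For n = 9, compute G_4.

11

i=0: 9 = 2·4 + 1 (b=4); 4→5: 2·5 + 1 = 11; 11−1 = 10
i=1: 10 = 2·5 (b=5); 5→6: 2·6 = 12; 12−1 = 11
i=2: 11 = 6 + 5 (b=6); 6→7: 7 + 5 = 12; 12−1 = 11
i=3: 11 = 7 + 4 (b=7); 7→8: 8 + 4 = 12; 12−1 = 11
i=4: 11 = 8 + 3 (b=8); 8→9: 9 + 3 = 12; 12−1 = 11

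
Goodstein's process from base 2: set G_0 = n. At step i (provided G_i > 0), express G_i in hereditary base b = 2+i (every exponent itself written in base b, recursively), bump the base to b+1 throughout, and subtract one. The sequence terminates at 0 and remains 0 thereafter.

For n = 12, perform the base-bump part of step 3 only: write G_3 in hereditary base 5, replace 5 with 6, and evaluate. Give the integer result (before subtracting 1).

280020

step 0: 12 = 2^(2 + 1) + 2^2; sub 3 for 2: 3^(3 + 1) + 3^3; = 108; G_1 = 108−1 = 107
step 1: 107 = 3^(3 + 1) + 2·3^2 + 2·3 + 2; sub 4 for 3: 4^(4 + 1) + 2·4^2 + 2·4 + 2; = 1066; G_2 = 1066−1 = 1065
step 2: 1065 = 4^(4 + 1) + 2·4^2 + 2·4 + 1; sub 5 for 4: 5^(5 + 1) + 2·5^2 + 2·5 + 1; = 15686; G_3 = 15686−1 = 15685
step 3: 15685 = 5^(5 + 1) + 2·5^2 + 2·5; sub 6 for 5: 6^(6 + 1) + 2·6^2 + 2·6; = 280020; G_4 = 280020−1 = 280019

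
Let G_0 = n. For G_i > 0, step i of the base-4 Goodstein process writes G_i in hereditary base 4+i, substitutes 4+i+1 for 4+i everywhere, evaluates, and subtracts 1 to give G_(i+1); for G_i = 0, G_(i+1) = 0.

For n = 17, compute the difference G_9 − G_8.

G_0=17  [base 4] 4^2 + 1  →[4↦5]→  5^2 + 1 = 26  −1 ⇒ G_1=25
G_1=25  [base 5] 5^2  →[5↦6]→  6^2 = 36  −1 ⇒ G_2=35
G_2=35  [base 6] 5·6 + 5  →[6↦7]→  5·7 + 5 = 40  −1 ⇒ G_3=39
G_3=39  [base 7] 5·7 + 4  →[7↦8]→  5·8 + 4 = 44  −1 ⇒ G_4=43
G_4=43  [base 8] 5·8 + 3  →[8↦9]→  5·9 + 3 = 48  −1 ⇒ G_5=47
G_5=47  [base 9] 5·9 + 2  →[9↦10]→  5·10 + 2 = 52  −1 ⇒ G_6=51
G_6=51  [base 10] 5·10 + 1  →[10↦11]→  5·11 + 1 = 56  −1 ⇒ G_7=55
G_7=55  [base 11] 5·11  →[11↦12]→  5·12 = 60  −1 ⇒ G_8=59
G_8=59  [base 12] 4·12 + 11  →[12↦13]→  4·13 + 11 = 63  −1 ⇒ G_9=62

3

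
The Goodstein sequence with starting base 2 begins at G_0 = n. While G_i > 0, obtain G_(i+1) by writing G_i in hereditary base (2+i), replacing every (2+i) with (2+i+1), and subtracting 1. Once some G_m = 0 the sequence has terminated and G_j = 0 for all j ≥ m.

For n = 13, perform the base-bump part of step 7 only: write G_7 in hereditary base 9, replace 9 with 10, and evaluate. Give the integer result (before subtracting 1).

i=0: 13 = 2^(2 + 1) + 2^2 + 1 (b=2); 2→3: 3^(3 + 1) + 3^3 + 1 = 109; 109−1 = 108
i=1: 108 = 3^(3 + 1) + 3^3 (b=3); 3→4: 4^(4 + 1) + 4^4 = 1280; 1280−1 = 1279
i=2: 1279 = 4^(4 + 1) + 3·4^3 + 3·4^2 + 3·4 + 3 (b=4); 4→5: 5^(5 + 1) + 3·5^3 + 3·5^2 + 3·5 + 3 = 16093; 16093−1 = 16092
i=3: 16092 = 5^(5 + 1) + 3·5^3 + 3·5^2 + 3·5 + 2 (b=5); 5→6: 6^(6 + 1) + 3·6^3 + 3·6^2 + 3·6 + 2 = 280712; 280712−1 = 280711
i=4: 280711 = 6^(6 + 1) + 3·6^3 + 3·6^2 + 3·6 + 1 (b=6); 6→7: 7^(7 + 1) + 3·7^3 + 3·7^2 + 3·7 + 1 = 5765999; 5765999−1 = 5765998
i=5: 5765998 = 7^(7 + 1) + 3·7^3 + 3·7^2 + 3·7 (b=7); 7→8: 8^(8 + 1) + 3·8^3 + 3·8^2 + 3·8 = 134219480; 134219480−1 = 134219479
i=6: 134219479 = 8^(8 + 1) + 3·8^3 + 3·8^2 + 2·8 + 7 (b=8); 8→9: 9^(9 + 1) + 3·9^3 + 3·9^2 + 2·9 + 7 = 3486786856; 3486786856−1 = 3486786855
i=7: 3486786855 = 9^(9 + 1) + 3·9^3 + 3·9^2 + 2·9 + 6 (b=9); 9→10: 10^(10 + 1) + 3·10^3 + 3·10^2 + 2·10 + 6 = 100000003326; 100000003326−1 = 100000003325

100000003326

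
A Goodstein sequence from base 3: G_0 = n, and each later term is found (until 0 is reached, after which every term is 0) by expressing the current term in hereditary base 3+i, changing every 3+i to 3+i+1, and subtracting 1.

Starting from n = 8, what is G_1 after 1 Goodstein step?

9

8 —HB3→ 2·3 + 2 —bump→ 2·4 + 2 = 10 —(−1)→ 9
9 —HB4→ 2·4 + 1 —bump→ 2·5 + 1 = 11 —(−1)→ 10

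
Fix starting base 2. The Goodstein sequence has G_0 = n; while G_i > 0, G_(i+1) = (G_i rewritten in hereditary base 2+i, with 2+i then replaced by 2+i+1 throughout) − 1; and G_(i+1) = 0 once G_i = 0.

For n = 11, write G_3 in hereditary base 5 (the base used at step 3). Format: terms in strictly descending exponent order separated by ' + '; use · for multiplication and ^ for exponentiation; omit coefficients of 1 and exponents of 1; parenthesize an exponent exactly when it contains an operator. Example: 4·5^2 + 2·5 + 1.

base 2: 11 = 2^(2 + 1) + 2 + 1; at 3: 3^(3 + 1) + 3 + 1 = 85; next = 84
base 3: 84 = 3^(3 + 1) + 3; at 4: 4^(4 + 1) + 4 = 1028; next = 1027
base 4: 1027 = 4^(4 + 1) + 3; at 5: 5^(5 + 1) + 3 = 15628; next = 15627

5^(5 + 1) + 2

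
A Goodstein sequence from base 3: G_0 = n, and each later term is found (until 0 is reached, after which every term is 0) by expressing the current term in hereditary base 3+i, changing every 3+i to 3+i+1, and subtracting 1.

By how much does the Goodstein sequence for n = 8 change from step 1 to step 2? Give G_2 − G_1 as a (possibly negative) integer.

[0] 8 ≡ 2·3 + 2 (base 3). Lift 4: 10. −1: 9.
[1] 9 ≡ 2·4 + 1 (base 4). Lift 5: 11. −1: 10.

1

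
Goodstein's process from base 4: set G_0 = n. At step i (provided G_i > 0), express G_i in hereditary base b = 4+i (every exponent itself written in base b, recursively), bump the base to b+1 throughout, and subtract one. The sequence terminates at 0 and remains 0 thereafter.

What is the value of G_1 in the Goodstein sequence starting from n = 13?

15

[0] 13 ≡ 3·4 + 1 (base 4). Lift 5: 16. −1: 15.
[1] 15 ≡ 3·5 (base 5). Lift 6: 18. −1: 17.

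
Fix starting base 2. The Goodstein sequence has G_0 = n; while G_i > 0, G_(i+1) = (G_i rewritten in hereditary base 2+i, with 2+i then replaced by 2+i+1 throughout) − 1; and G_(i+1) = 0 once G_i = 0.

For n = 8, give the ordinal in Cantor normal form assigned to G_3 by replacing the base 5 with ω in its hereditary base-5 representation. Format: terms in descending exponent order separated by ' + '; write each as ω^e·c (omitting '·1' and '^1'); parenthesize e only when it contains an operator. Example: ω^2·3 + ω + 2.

ω^ω·2 + ω^2·2 + ω·2

step 0: 8 = 2^(2 + 1); sub 3 for 2: 3^(3 + 1); = 81; G_1 = 81−1 = 80
step 1: 80 = 2·3^3 + 2·3^2 + 2·3 + 2; sub 4 for 3: 2·4^4 + 2·4^2 + 2·4 + 2; = 554; G_2 = 554−1 = 553
step 2: 553 = 2·4^4 + 2·4^2 + 2·4 + 1; sub 5 for 4: 2·5^5 + 2·5^2 + 2·5 + 1; = 6311; G_3 = 6311−1 = 6310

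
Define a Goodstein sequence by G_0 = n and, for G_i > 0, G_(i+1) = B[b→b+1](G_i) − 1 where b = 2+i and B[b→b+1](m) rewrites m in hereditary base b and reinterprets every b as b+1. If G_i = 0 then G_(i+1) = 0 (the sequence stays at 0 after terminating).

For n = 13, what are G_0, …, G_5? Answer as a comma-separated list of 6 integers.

13, 108, 1279, 16092, 280711, 5765998

[0] 13 ≡ 2^(2 + 1) + 2^2 + 1 (base 2). Lift 3: 109. −1: 108.
[1] 108 ≡ 3^(3 + 1) + 3^3 (base 3). Lift 4: 1280. −1: 1279.
[2] 1279 ≡ 4^(4 + 1) + 3·4^3 + 3·4^2 + 3·4 + 3 (base 4). Lift 5: 16093. −1: 16092.
[3] 16092 ≡ 5^(5 + 1) + 3·5^3 + 3·5^2 + 3·5 + 2 (base 5). Lift 6: 280712. −1: 280711.
[4] 280711 ≡ 6^(6 + 1) + 3·6^3 + 3·6^2 + 3·6 + 1 (base 6). Lift 7: 5765999. −1: 5765998.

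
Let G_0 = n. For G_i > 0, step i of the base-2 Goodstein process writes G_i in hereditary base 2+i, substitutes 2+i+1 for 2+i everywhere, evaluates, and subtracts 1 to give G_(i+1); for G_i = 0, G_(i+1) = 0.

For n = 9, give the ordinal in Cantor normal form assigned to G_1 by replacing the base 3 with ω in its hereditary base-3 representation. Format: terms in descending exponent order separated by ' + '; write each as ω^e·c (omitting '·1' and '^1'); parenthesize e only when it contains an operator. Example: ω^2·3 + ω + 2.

(0) 9|_2 = 2^(2 + 1) + 1 ↦ 3^(3 + 1) + 1|_3 = 82 ⇒ 81
(1) 81|_3 = 3^(3 + 1) ↦ 4^(4 + 1)|_4 = 1024 ⇒ 1023

ω^(ω + 1)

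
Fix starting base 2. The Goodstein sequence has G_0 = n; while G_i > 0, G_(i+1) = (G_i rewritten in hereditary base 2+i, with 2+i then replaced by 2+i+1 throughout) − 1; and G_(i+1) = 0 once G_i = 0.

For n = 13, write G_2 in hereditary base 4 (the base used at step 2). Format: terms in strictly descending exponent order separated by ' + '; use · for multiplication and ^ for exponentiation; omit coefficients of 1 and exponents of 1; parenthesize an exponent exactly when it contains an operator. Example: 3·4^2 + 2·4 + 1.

G_0=13  [base 2] 2^(2 + 1) + 2^2 + 1  →[2↦3]→  3^(3 + 1) + 3^3 + 1 = 109  −1 ⇒ G_1=108
G_1=108  [base 3] 3^(3 + 1) + 3^3  →[3↦4]→  4^(4 + 1) + 4^4 = 1280  −1 ⇒ G_2=1279

4^(4 + 1) + 3·4^3 + 3·4^2 + 3·4 + 3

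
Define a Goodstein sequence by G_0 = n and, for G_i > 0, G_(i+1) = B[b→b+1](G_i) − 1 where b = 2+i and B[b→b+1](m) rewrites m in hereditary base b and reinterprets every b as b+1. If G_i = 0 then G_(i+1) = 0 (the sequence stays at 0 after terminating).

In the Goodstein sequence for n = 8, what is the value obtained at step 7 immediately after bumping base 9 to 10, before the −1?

(0) 8|_2 = 2^(2 + 1) ↦ 3^(3 + 1)|_3 = 81 ⇒ 80
(1) 80|_3 = 2·3^3 + 2·3^2 + 2·3 + 2 ↦ 2·4^4 + 2·4^2 + 2·4 + 2|_4 = 554 ⇒ 553
(2) 553|_4 = 2·4^4 + 2·4^2 + 2·4 + 1 ↦ 2·5^5 + 2·5^2 + 2·5 + 1|_5 = 6311 ⇒ 6310
(3) 6310|_5 = 2·5^5 + 2·5^2 + 2·5 ↦ 2·6^6 + 2·6^2 + 2·6|_6 = 93396 ⇒ 93395
(4) 93395|_6 = 2·6^6 + 2·6^2 + 6 + 5 ↦ 2·7^7 + 2·7^2 + 7 + 5|_7 = 1647196 ⇒ 1647195
(5) 1647195|_7 = 2·7^7 + 2·7^2 + 7 + 4 ↦ 2·8^8 + 2·8^2 + 8 + 4|_8 = 33554572 ⇒ 33554571
(6) 33554571|_8 = 2·8^8 + 2·8^2 + 8 + 3 ↦ 2·9^9 + 2·9^2 + 9 + 3|_9 = 774841152 ⇒ 774841151
(7) 774841151|_9 = 2·9^9 + 2·9^2 + 9 + 2 ↦ 2·10^10 + 2·10^2 + 10 + 2|_10 = 20000000212 ⇒ 20000000211

20000000212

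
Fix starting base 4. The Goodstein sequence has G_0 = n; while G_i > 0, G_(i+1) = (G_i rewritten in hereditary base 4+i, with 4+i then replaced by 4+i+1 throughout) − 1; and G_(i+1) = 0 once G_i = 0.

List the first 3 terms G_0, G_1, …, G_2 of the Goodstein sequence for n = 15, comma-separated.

G_0=15  [base 4] 3·4 + 3  →[4↦5]→  3·5 + 3 = 18  −1 ⇒ G_1=17
G_1=17  [base 5] 3·5 + 2  →[5↦6]→  3·6 + 2 = 20  −1 ⇒ G_2=19

15, 17, 19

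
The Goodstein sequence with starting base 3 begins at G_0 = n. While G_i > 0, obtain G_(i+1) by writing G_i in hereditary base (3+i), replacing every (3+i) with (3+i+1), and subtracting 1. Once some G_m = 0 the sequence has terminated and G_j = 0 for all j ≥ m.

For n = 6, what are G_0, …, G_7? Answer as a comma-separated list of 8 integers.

G_0=6  [base 3] 2·3  →[3↦4]→  2·4 = 8  −1 ⇒ G_1=7
G_1=7  [base 4] 4 + 3  →[4↦5]→  5 + 3 = 8  −1 ⇒ G_2=7
G_2=7  [base 5] 5 + 2  →[5↦6]→  6 + 2 = 8  −1 ⇒ G_3=7
G_3=7  [base 6] 6 + 1  →[6↦7]→  7 + 1 = 8  −1 ⇒ G_4=7
G_4=7  [base 7] 7  →[7↦8]→  8 = 8  −1 ⇒ G_5=7
G_5=7  [base 8] 7  →[8↦9]→  7 = 7  −1 ⇒ G_6=6
G_6=6  [base 9] 6  →[9↦10]→  6 = 6  −1 ⇒ G_7=5

6, 7, 7, 7, 7, 7, 6, 5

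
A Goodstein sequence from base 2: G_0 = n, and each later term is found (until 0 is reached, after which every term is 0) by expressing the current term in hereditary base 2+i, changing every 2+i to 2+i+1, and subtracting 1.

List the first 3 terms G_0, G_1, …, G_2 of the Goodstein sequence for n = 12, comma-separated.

12, 107, 1065

step 0: 12 = 2^(2 + 1) + 2^2; sub 3 for 2: 3^(3 + 1) + 3^3; = 108; G_1 = 108−1 = 107
step 1: 107 = 3^(3 + 1) + 2·3^2 + 2·3 + 2; sub 4 for 3: 4^(4 + 1) + 2·4^2 + 2·4 + 2; = 1066; G_2 = 1066−1 = 1065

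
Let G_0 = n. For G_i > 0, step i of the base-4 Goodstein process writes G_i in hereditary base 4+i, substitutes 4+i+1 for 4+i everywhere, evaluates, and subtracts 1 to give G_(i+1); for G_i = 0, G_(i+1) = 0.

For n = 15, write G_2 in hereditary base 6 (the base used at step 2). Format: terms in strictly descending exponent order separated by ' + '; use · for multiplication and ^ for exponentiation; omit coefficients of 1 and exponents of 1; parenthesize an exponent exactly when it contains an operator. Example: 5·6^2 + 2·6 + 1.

3·6 + 1

step 0: 15 = 3·4 + 3; sub 5 for 4: 3·5 + 3; = 18; G_1 = 18−1 = 17
step 1: 17 = 3·5 + 2; sub 6 for 5: 3·6 + 2; = 20; G_2 = 20−1 = 19
step 2: 19 = 3·6 + 1; sub 7 for 6: 3·7 + 1; = 22; G_3 = 22−1 = 21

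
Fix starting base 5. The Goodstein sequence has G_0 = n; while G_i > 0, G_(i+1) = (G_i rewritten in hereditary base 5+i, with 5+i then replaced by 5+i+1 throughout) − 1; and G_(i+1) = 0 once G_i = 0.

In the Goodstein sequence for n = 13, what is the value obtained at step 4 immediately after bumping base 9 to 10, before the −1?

18

G_0 = 13. HB_5(13) = 2·5 + 3. Bump = 15. G_1 = 14.
G_1 = 14. HB_6(14) = 2·6 + 2. Bump = 16. G_2 = 15.
G_2 = 15. HB_7(15) = 2·7 + 1. Bump = 17. G_3 = 16.
G_3 = 16. HB_8(16) = 2·8. Bump = 18. G_4 = 17.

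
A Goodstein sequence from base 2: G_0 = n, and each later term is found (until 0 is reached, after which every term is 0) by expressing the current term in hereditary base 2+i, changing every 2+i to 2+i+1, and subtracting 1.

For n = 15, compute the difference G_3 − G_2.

17469

G_0 = 15. HB_2(15) = 2^(2 + 1) + 2^2 + 2 + 1. Bump = 112. G_1 = 111.
G_1 = 111. HB_3(111) = 3^(3 + 1) + 3^3 + 3. Bump = 1284. G_2 = 1283.
G_2 = 1283. HB_4(1283) = 4^(4 + 1) + 4^4 + 3. Bump = 18753. G_3 = 18752.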